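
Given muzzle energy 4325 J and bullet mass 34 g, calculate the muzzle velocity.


v = sqrt(2*E/m) = sqrt(2*4325/0.034) = 504.4 m/s

504.4 m/s


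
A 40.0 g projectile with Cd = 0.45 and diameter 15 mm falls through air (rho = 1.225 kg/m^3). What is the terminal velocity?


A = pi*(d/2)^2 = pi*(15/2000)^2 = 1.76715e-04 m^2
vt = sqrt(2mg/(Cd*rho*A)) = sqrt(2*0.04*9.81/(0.45 * 1.225 * 1.76715e-04)) = 89.76 m/s

89.76 m/s


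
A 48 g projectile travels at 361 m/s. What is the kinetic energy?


E = 0.5*m*v^2 = 0.5*0.048*361^2 = 3128 J

3128 J


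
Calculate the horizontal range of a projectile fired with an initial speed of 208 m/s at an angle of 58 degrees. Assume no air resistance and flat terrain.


R = v0^2 * sin(2*theta) / g = 208^2 * sin(2*58°) / 9.81 = 3964 m

3964 m


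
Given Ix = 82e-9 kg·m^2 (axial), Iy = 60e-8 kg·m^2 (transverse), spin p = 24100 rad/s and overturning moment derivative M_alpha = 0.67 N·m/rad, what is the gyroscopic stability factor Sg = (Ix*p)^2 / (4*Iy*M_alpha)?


Sg = Ix^2 * p^2 / (4 * Iy * M_alpha) = (82e-9)^2 * 24100^2 / (4 * 60e-8 * 0.67) = 2.429

2.429


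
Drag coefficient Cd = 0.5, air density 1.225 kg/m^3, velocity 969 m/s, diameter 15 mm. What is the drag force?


A = pi*(d/2)^2 = pi*(15/2000)^2 = 1.76715e-04 m^2
Fd = 0.5*Cd*rho*A*v^2 = 0.5*0.5*1.225*1.76715e-04*969^2 = 50.82 N

50.82 N


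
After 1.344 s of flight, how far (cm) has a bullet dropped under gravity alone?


drop = 0.5*g*t^2 = 0.5*9.81*1.344^2 = 8.86008 m ≈ 886 cm

886 cm


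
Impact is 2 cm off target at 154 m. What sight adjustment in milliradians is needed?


1 mrad subtends 1 cm per 10 m of range, so adj = error_cm / (dist_m / 10) = 2 / (154/10) = 0.1299 mrad

0.1299 mrad


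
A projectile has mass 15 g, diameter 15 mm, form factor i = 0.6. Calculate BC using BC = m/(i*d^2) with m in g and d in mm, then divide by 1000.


BC = m/(i*d^2*1000) = 15/(0.6 * 15^2 * 1000) = 0.0001111

0.0001111


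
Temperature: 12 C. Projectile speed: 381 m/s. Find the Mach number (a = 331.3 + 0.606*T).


a = 331.3 + 0.606*(12) = 338.572 m/s
M = v/a = 381/338.572 = 1.125

1.125


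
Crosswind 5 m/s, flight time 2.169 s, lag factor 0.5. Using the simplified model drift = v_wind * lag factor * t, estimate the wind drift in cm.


drift = v_wind * lag * t = 5 * 0.5 * 2.169 = 5.4225 m ≈ 542.2 cm

542.2 cm


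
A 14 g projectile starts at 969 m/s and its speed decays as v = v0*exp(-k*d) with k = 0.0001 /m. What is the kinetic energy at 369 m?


v = v0*exp(-k*d) = 969*exp(-0.0001*369) = 933.896 m/s
E = 0.5*m*v^2 = 0.5*0.014*933.896^2 = 6105 J

6105 J


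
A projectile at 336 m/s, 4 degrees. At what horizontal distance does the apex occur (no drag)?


R = v0^2*sin(2*theta)/g = 336^2*sin(2*4°)/9.81 = 1601.64 m
apex_dist = R/2 = 1601.64/2 = 800.8 m

800.8 m


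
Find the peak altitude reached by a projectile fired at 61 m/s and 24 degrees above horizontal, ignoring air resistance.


H = (v0*sin(theta))^2 / (2g) = (61*sin(24°))^2 / (2*9.81) = 31.38 m

31.38 m


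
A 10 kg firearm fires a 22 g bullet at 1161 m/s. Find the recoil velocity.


v_recoil = m_p * v_p / m_gun = 0.022 * 1161 / 10 = 2.554 m/s

2.554 m/s


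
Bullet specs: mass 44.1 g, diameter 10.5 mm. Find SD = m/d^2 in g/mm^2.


SD = m/d^2 = 44.1/10.5^2 = 0.4 g/mm^2

0.4 g/mm^2


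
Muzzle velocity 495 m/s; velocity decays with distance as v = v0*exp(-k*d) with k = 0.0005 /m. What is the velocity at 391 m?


v = v0*exp(-k*d) = 495*exp(-0.0005*391) = 407.1 m/s

407.1 m/s


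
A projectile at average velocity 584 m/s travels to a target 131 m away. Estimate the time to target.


t = d/v = 131/584 = 0.2243 s

0.2243 s


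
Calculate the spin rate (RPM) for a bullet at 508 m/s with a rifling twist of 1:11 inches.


twist_m = 11*0.0254 = 0.2794 m
spin = v/twist = 508/0.2794 = 1818.182 rev/s
RPM = spin*60 = 1818.182*60 ≈ 109091 RPM

109091 RPM


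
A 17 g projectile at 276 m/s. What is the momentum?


p = m*v = 0.017*276 = 4.692 kg·m/s

4.692 kg·m/s


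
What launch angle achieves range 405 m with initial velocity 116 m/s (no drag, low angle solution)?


sin(2*theta) = R*g/v0^2 = 405*9.81/116^2 = 0.295262, theta = arcsin(0.295262)/2 = 8.587°

8.587 degrees


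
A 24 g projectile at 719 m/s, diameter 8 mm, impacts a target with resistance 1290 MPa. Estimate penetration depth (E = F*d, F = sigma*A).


A = pi*(d/2)^2 = pi*(8/2)^2 = 50.2655 mm^2
E = 0.5*m*v^2 = 0.5*0.024*719^2 = 6203.53 J
depth = E/(sigma*A) = 6203.53 J / (1290 MPa * 50.2655 mm^2) = 6203.53/(1290 * 50.2655) m = 0.0956708 m ≈ 95.67 mm

95.67 mm


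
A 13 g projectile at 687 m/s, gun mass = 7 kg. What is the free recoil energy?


v_r = m_p*v_p/m_gun = 0.013*687/7 = 1.27586 m/s, E_r = 0.5*m_gun*v_r^2 = 0.5*7*1.27586^2 = 5.697 J

5.697 J


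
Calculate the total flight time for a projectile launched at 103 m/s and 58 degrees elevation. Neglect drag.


T = 2*v0*sin(theta)/g = 2*103*sin(58°)/9.81 = 17.81 s

17.81 s


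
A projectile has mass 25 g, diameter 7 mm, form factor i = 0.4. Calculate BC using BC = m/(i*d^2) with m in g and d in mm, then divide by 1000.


BC = m/(i*d^2*1000) = 25/(0.4 * 7^2 * 1000) = 0.001276

0.001276


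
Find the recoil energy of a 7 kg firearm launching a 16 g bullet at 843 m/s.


v_r = m_p*v_p/m_gun = 0.016*843/7 = 1.92686 m/s, E_r = 0.5*m_gun*v_r^2 = 0.5*7*1.92686^2 = 12.99 J

12.99 J


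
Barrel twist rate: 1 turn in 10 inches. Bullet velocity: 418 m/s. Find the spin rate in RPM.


twist_m = 10*0.0254 = 0.254 m
spin = v/twist = 418/0.254 = 1645.669 rev/s
RPM = spin*60 = 1645.669*60 ≈ 98740 RPM

98740 RPM


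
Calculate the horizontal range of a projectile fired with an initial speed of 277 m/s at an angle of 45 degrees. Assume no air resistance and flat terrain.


R = v0^2 * sin(2*theta) / g = 277^2 * sin(2*45°) / 9.81 = 7822 m

7822 m


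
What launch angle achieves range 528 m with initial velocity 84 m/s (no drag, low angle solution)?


sin(2*theta) = R*g/v0^2 = 528*9.81/84^2 = 0.734082, theta = arcsin(0.734082)/2 = 23.61°

23.61 degrees


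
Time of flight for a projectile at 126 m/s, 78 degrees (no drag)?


T = 2*v0*sin(theta)/g = 2*126*sin(78°)/9.81 = 25.13 s

25.13 s


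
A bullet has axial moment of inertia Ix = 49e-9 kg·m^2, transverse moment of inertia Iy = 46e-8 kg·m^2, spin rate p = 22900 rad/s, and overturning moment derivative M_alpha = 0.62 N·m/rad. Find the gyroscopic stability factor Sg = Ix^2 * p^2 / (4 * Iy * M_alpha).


Sg = Ix^2 * p^2 / (4 * Iy * M_alpha) = (49e-9)^2 * 22900^2 / (4 * 46e-8 * 0.62) = 1.104

1.104


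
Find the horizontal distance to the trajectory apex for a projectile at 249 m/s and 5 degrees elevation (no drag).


R = v0^2*sin(2*theta)/g = 249^2*sin(2*5°)/9.81 = 1097.49 m
apex_dist = R/2 = 1097.49/2 = 548.7 m

548.7 m


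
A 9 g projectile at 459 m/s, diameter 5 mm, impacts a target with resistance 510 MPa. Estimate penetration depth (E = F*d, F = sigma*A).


A = pi*(d/2)^2 = pi*(5/2)^2 = 19.635 mm^2
E = 0.5*m*v^2 = 0.5*0.009*459^2 = 948.064 J
depth = E/(sigma*A) = 948.064 J / (510 MPa * 19.635 mm^2) = 948.064/(510 * 19.635) m = 0.0946755 m ≈ 94.68 mm

94.68 mm


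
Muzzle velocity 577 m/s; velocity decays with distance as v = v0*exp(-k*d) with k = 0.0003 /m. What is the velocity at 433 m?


v = v0*exp(-k*d) = 577*exp(-0.0003*433) = 506.7 m/s

506.7 m/s


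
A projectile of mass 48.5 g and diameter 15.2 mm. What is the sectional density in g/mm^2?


SD = m/d^2 = 48.5/15.2^2 = 0.2099 g/mm^2

0.2099 g/mm^2


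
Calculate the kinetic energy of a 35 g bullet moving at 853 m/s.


E = 0.5*m*v^2 = 0.5*0.035*853^2 = 12733 J

12733 J


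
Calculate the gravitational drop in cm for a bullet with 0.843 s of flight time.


drop = 0.5*g*t^2 = 0.5*9.81*0.843^2 = 3.48573 m ≈ 348.6 cm

348.6 cm


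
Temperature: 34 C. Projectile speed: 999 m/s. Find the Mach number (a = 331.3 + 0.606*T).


a = 331.3 + 0.606*(34) = 351.904 m/s
M = v/a = 999/351.904 = 2.839

2.839


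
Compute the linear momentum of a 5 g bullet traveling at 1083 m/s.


p = m*v = 0.005*1083 = 5.415 kg·m/s

5.415 kg·m/s


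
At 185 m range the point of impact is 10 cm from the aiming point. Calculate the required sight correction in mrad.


1 mrad subtends 1 cm per 10 m of range, so adj = error_cm / (dist_m / 10) = 10 / (185/10) = 0.5405 mrad

0.5405 mrad


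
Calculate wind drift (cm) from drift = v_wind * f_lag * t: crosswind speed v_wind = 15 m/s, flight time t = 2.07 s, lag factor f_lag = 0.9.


drift = v_wind * lag * t = 15 * 0.9 * 2.07 = 27.945 m ≈ 2794 cm

2794 cm


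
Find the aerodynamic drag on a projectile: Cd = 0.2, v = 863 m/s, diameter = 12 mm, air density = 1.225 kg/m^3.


A = pi*(d/2)^2 = pi*(12/2000)^2 = 1.13097e-04 m^2
Fd = 0.5*Cd*rho*A*v^2 = 0.5*0.2*1.225*1.13097e-04*863^2 = 10.32 N

10.32 N


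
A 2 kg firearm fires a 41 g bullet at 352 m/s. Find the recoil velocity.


v_recoil = m_p * v_p / m_gun = 0.041 * 352 / 2 = 7.216 m/s

7.216 m/s


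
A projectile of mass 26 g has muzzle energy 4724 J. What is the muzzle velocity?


v = sqrt(2*E/m) = sqrt(2*4724/0.026) = 602.8 m/s

602.8 m/s


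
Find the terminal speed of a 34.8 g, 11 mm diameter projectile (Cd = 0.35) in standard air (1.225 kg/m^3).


A = pi*(d/2)^2 = pi*(11/2000)^2 = 9.50332e-05 m^2
vt = sqrt(2mg/(Cd*rho*A)) = sqrt(2*0.0348*9.81/(0.35 * 1.225 * 9.50332e-05)) = 129.4 m/s

129.4 m/s


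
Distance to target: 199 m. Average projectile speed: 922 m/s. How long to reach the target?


t = d/v = 199/922 = 0.2158 s

0.2158 s


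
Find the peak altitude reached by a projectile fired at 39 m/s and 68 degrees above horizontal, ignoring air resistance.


H = (v0*sin(theta))^2 / (2g) = (39*sin(68°))^2 / (2*9.81) = 66.64 m

66.64 m


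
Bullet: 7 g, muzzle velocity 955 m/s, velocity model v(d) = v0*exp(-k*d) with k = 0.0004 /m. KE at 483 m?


v = v0*exp(-k*d) = 955*exp(-0.0004*483) = 787.223 m/s
E = 0.5*m*v^2 = 0.5*0.007*787.223^2 = 2169 J

2169 J


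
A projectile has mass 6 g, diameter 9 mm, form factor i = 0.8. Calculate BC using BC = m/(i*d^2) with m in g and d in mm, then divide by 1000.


BC = m/(i*d^2*1000) = 6/(0.8 * 9^2 * 1000) = 9.259e-05

9.259e-05


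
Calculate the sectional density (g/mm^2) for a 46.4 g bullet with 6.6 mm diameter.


SD = m/d^2 = 46.4/6.6^2 = 1.065 g/mm^2

1.065 g/mm^2


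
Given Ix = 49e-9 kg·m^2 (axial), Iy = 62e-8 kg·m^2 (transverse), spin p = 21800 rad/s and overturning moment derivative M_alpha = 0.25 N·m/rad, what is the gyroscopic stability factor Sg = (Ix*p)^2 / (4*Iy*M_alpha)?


Sg = Ix^2 * p^2 / (4 * Iy * M_alpha) = (49e-9)^2 * 21800^2 / (4 * 62e-8 * 0.25) = 1.84

1.84


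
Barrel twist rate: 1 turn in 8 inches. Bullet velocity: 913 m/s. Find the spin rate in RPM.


twist_m = 8*0.0254 = 0.2032 m
spin = v/twist = 913/0.2032 = 4493.11 rev/s
RPM = spin*60 = 4493.11*60 ≈ 269587 RPM

269587 RPM


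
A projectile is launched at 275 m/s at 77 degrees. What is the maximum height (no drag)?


H = (v0*sin(theta))^2 / (2g) = (275*sin(77°))^2 / (2*9.81) = 3659 m

3659 m


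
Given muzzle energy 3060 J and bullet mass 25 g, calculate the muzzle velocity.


v = sqrt(2*E/m) = sqrt(2*3060/0.025) = 494.8 m/s

494.8 m/s


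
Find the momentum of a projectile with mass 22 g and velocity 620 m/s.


p = m*v = 0.022*620 = 13.64 kg·m/s

13.64 kg·m/s


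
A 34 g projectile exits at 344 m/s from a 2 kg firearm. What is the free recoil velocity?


v_recoil = m_p * v_p / m_gun = 0.034 * 344 / 2 = 5.848 m/s

5.848 m/s


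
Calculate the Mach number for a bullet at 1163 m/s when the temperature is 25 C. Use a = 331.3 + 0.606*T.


a = 331.3 + 0.606*(25) = 346.45 m/s
M = v/a = 1163/346.45 = 3.357

3.357


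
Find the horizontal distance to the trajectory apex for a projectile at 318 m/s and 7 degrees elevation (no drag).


R = v0^2*sin(2*theta)/g = 318^2*sin(2*7°)/9.81 = 2493.79 m
apex_dist = R/2 = 2493.79/2 = 1247 m

1247 m


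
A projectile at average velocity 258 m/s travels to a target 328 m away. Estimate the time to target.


t = d/v = 328/258 = 1.271 s

1.271 s


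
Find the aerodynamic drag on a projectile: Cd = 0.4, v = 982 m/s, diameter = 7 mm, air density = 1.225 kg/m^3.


A = pi*(d/2)^2 = pi*(7/2000)^2 = 3.84845e-05 m^2
Fd = 0.5*Cd*rho*A*v^2 = 0.5*0.4*1.225*3.84845e-05*982^2 = 9.092 N

9.092 N


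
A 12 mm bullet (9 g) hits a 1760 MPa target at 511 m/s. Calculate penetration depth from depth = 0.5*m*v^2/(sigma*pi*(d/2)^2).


A = pi*(d/2)^2 = pi*(12/2)^2 = 113.097 mm^2
E = 0.5*m*v^2 = 0.5*0.009*511^2 = 1175.04 J
depth = E/(sigma*A) = 1175.04 J / (1760 MPa * 113.097 mm^2) = 1175.04/(1760 * 113.097) m = 0.00590322 m ≈ 5.903 mm

5.903 mm


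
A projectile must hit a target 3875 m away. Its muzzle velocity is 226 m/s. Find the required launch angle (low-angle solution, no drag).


sin(2*theta) = R*g/v0^2 = 3875*9.81/226^2 = 0.744259, theta = arcsin(0.744259)/2 = 24.05°

24.05 degrees


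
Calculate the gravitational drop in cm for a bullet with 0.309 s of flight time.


drop = 0.5*g*t^2 = 0.5*9.81*0.309^2 = 0.468334 m ≈ 46.83 cm

46.83 cm


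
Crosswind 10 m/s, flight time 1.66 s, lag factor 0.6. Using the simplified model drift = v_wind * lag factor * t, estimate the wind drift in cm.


drift = v_wind * lag * t = 10 * 0.6 * 1.66 = 9.96 m ≈ 996 cm

996 cm


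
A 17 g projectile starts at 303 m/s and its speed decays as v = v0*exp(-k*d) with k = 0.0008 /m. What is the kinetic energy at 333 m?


v = v0*exp(-k*d) = 303*exp(-0.0008*333) = 232.138 m/s
E = 0.5*m*v^2 = 0.5*0.017*232.138^2 = 458 J

458 J


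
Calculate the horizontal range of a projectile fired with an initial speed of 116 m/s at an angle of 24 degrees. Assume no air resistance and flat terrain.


R = v0^2 * sin(2*theta) / g = 116^2 * sin(2*24°) / 9.81 = 1019 m

1019 m


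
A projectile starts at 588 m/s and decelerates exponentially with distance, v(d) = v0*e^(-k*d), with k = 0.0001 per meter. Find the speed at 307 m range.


v = v0*exp(-k*d) = 588*exp(-0.0001*307) = 570.2 m/s

570.2 m/s


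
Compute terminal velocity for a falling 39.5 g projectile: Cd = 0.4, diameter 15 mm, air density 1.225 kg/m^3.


A = pi*(d/2)^2 = pi*(15/2000)^2 = 1.76715e-04 m^2
vt = sqrt(2mg/(Cd*rho*A)) = sqrt(2*0.0395*9.81/(0.4 * 1.225 * 1.76715e-04)) = 94.6 m/s

94.6 m/s


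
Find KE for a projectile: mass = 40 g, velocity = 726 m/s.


E = 0.5*m*v^2 = 0.5*0.04*726^2 = 10542 J

10542 J


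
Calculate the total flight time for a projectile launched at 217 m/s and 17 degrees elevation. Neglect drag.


T = 2*v0*sin(theta)/g = 2*217*sin(17°)/9.81 = 12.93 s

12.93 s


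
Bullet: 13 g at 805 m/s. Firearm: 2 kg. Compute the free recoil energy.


v_r = m_p*v_p/m_gun = 0.013*805/2 = 5.2325 m/s, E_r = 0.5*m_gun*v_r^2 = 0.5*2*5.2325^2 = 27.38 J

27.38 J


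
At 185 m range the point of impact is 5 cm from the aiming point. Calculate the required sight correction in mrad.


1 mrad subtends 1 cm per 10 m of range, so adj = error_cm / (dist_m / 10) = 5 / (185/10) = 0.2703 mrad

0.2703 mrad


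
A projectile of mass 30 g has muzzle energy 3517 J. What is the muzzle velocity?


v = sqrt(2*E/m) = sqrt(2*3517/0.03) = 484.2 m/s

484.2 m/s


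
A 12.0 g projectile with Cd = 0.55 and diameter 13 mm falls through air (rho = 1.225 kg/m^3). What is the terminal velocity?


A = pi*(d/2)^2 = pi*(13/2000)^2 = 1.32732e-04 m^2
vt = sqrt(2mg/(Cd*rho*A)) = sqrt(2*0.012*9.81/(0.55 * 1.225 * 1.32732e-04)) = 51.31 m/s

51.31 m/s


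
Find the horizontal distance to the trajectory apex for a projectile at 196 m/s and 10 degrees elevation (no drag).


R = v0^2*sin(2*theta)/g = 196^2*sin(2*10°)/9.81 = 1339.35 m
apex_dist = R/2 = 1339.35/2 = 669.7 m

669.7 m


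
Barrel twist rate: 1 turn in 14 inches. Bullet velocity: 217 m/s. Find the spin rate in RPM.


twist_m = 14*0.0254 = 0.3556 m
spin = v/twist = 217/0.3556 = 610.2362 rev/s
RPM = spin*60 = 610.2362*60 ≈ 36614 RPM

36614 RPM


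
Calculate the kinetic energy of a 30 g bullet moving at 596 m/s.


E = 0.5*m*v^2 = 0.5*0.03*596^2 = 5328 J

5328 J


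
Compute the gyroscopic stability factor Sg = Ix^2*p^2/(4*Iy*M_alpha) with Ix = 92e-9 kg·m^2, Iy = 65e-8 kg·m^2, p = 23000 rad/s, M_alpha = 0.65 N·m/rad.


Sg = Ix^2 * p^2 / (4 * Iy * M_alpha) = (92e-9)^2 * 23000^2 / (4 * 65e-8 * 0.65) = 2.649

2.649


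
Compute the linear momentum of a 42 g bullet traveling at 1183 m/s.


p = m*v = 0.042*1183 = 49.69 kg·m/s

49.69 kg·m/s


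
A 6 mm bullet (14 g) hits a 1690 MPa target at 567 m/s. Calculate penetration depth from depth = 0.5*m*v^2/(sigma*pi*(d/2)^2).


A = pi*(d/2)^2 = pi*(6/2)^2 = 28.2743 mm^2
E = 0.5*m*v^2 = 0.5*0.014*567^2 = 2250.42 J
depth = E/(sigma*A) = 2250.42 J / (1690 MPa * 28.2743 mm^2) = 2250.42/(1690 * 28.2743) m = 0.0470961 m ≈ 47.1 mm

47.1 mm


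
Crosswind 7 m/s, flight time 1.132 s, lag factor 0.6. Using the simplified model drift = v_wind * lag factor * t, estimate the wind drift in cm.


drift = v_wind * lag * t = 7 * 0.6 * 1.132 = 4.7544 m ≈ 475.4 cm

475.4 cm


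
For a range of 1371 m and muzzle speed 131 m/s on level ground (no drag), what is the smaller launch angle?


sin(2*theta) = R*g/v0^2 = 1371*9.81/131^2 = 0.783725, theta = arcsin(0.783725)/2 = 25.8°

25.8 degrees


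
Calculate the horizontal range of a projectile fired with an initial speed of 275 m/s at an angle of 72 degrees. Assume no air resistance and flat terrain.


R = v0^2 * sin(2*theta) / g = 275^2 * sin(2*72°) / 9.81 = 4531 m

4531 m


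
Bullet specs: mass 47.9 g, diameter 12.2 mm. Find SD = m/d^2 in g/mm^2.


SD = m/d^2 = 47.9/12.2^2 = 0.3218 g/mm^2

0.3218 g/mm^2


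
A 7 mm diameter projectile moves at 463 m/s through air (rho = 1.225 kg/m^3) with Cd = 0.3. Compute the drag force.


A = pi*(d/2)^2 = pi*(7/2000)^2 = 3.84845e-05 m^2
Fd = 0.5*Cd*rho*A*v^2 = 0.5*0.3*1.225*3.84845e-05*463^2 = 1.516 N

1.516 N


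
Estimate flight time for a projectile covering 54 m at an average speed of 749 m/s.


t = d/v = 54/749 = 0.0721 s

0.0721 s


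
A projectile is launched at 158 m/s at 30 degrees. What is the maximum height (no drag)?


H = (v0*sin(theta))^2 / (2g) = (158*sin(30°))^2 / (2*9.81) = 318.1 m

318.1 m


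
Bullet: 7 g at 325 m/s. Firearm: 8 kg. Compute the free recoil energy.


v_r = m_p*v_p/m_gun = 0.007*325/8 = 0.284375 m/s, E_r = 0.5*m_gun*v_r^2 = 0.5*8*0.284375^2 = 0.3235 J

0.3235 J


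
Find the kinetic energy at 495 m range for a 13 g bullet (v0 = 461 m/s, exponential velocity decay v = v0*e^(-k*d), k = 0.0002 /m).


v = v0*exp(-k*d) = 461*exp(-0.0002*495) = 417.547 m/s
E = 0.5*m*v^2 = 0.5*0.013*417.547^2 = 1133 J

1133 J


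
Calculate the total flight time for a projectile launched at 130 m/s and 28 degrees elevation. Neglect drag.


T = 2*v0*sin(theta)/g = 2*130*sin(28°)/9.81 = 12.44 s

12.44 s


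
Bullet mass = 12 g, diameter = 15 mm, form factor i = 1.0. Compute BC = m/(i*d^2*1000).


BC = m/(i*d^2*1000) = 12/(1.0 * 15^2 * 1000) = 5.333e-05

5.333e-05


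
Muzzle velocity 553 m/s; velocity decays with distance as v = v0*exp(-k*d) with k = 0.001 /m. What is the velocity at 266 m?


v = v0*exp(-k*d) = 553*exp(-0.001*266) = 423.8 m/s

423.8 m/s


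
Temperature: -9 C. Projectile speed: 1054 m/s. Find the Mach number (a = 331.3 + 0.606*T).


a = 331.3 + 0.606*(-9) = 325.846 m/s
M = v/a = 1054/325.846 = 3.235

3.235


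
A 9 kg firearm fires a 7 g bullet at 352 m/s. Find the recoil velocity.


v_recoil = m_p * v_p / m_gun = 0.007 * 352 / 9 = 0.2738 m/s

0.2738 m/s


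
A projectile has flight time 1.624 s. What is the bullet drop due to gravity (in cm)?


drop = 0.5*g*t^2 = 0.5*9.81*1.624^2 = 12.9363 m ≈ 1294 cm

1294 cm


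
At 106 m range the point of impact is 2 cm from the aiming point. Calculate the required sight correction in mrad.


1 mrad subtends 1 cm per 10 m of range, so adj = error_cm / (dist_m / 10) = 2 / (106/10) = 0.1887 mrad

0.1887 mrad


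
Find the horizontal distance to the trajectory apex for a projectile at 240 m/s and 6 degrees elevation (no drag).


R = v0^2*sin(2*theta)/g = 240^2*sin(2*6°)/9.81 = 1220.77 m
apex_dist = R/2 = 1220.77/2 = 610.4 m

610.4 m


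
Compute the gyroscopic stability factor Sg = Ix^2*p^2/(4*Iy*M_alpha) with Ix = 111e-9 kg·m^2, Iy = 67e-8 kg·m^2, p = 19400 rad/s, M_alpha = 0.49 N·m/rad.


Sg = Ix^2 * p^2 / (4 * Iy * M_alpha) = (111e-9)^2 * 19400^2 / (4 * 67e-8 * 0.49) = 3.531

3.531


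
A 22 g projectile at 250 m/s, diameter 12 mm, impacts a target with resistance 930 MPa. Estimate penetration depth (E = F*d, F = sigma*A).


A = pi*(d/2)^2 = pi*(12/2)^2 = 113.097 mm^2
E = 0.5*m*v^2 = 0.5*0.022*250^2 = 687.5 J
depth = E/(sigma*A) = 687.5 J / (930 MPa * 113.097 mm^2) = 687.5/(930 * 113.097) m = 0.00653638 m ≈ 6.536 mm

6.536 mm


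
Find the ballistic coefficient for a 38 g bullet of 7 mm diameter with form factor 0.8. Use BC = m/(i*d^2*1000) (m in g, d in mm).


BC = m/(i*d^2*1000) = 38/(0.8 * 7^2 * 1000) = 0.0009694

0.0009694


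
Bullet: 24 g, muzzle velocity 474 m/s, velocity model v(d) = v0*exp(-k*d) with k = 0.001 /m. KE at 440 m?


v = v0*exp(-k*d) = 474*exp(-0.001*440) = 305.273 m/s
E = 0.5*m*v^2 = 0.5*0.024*305.273^2 = 1118 J

1118 J


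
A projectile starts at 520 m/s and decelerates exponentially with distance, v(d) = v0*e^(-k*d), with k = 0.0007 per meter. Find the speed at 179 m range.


v = v0*exp(-k*d) = 520*exp(-0.0007*179) = 458.8 m/s

458.8 m/s


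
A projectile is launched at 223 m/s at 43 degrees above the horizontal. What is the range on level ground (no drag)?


R = v0^2 * sin(2*theta) / g = 223^2 * sin(2*43°) / 9.81 = 5057 m

5057 m


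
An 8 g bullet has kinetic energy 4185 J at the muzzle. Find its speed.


v = sqrt(2*E/m) = sqrt(2*4185/0.008) = 1023 m/s

1023 m/s


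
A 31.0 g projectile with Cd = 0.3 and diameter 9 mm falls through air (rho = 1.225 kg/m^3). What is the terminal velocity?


A = pi*(d/2)^2 = pi*(9/2000)^2 = 6.36173e-05 m^2
vt = sqrt(2mg/(Cd*rho*A)) = sqrt(2*0.031*9.81/(0.3 * 1.225 * 6.36173e-05)) = 161.3 m/s

161.3 m/s


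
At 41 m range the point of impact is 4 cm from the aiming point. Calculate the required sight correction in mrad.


1 mrad subtends 1 cm per 10 m of range, so adj = error_cm / (dist_m / 10) = 4 / (41/10) = 0.9756 mrad

0.9756 mrad


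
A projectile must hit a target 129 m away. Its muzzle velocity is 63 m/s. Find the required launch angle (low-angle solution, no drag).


sin(2*theta) = R*g/v0^2 = 129*9.81/63^2 = 0.318844, theta = arcsin(0.318844)/2 = 9.297°

9.297 degrees


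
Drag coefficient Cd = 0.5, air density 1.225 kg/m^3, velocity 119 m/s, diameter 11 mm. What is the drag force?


A = pi*(d/2)^2 = pi*(11/2000)^2 = 9.50332e-05 m^2
Fd = 0.5*Cd*rho*A*v^2 = 0.5*0.5*1.225*9.50332e-05*119^2 = 0.4121 N

0.4121 N


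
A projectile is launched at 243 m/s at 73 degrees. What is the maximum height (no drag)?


H = (v0*sin(theta))^2 / (2g) = (243*sin(73°))^2 / (2*9.81) = 2752 m

2752 m


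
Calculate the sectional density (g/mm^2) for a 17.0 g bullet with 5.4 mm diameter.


SD = m/d^2 = 17.0/5.4^2 = 0.583 g/mm^2

0.583 g/mm^2


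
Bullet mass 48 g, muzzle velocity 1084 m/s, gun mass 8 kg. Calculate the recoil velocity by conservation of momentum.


v_recoil = m_p * v_p / m_gun = 0.048 * 1084 / 8 = 6.504 m/s

6.504 m/s


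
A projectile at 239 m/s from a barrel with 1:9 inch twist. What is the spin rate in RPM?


twist_m = 9*0.0254 = 0.2286 m
spin = v/twist = 239/0.2286 = 1045.494 rev/s
RPM = spin*60 = 1045.494*60 ≈ 62730 RPM

62730 RPM


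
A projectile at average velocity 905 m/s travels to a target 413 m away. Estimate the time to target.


t = d/v = 413/905 = 0.4564 s

0.4564 s


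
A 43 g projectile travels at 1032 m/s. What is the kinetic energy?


E = 0.5*m*v^2 = 0.5*0.043*1032^2 = 22898 J

22898 J


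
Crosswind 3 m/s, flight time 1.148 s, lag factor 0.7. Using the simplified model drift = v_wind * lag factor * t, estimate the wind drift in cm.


drift = v_wind * lag * t = 3 * 0.7 * 1.148 = 2.4108 m ≈ 241.1 cm

241.1 cm


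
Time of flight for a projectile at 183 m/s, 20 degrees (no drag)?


T = 2*v0*sin(theta)/g = 2*183*sin(20°)/9.81 = 12.76 s

12.76 s


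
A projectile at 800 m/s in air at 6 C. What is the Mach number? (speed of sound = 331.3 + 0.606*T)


a = 331.3 + 0.606*(6) = 334.936 m/s
M = v/a = 800/334.936 = 2.389

2.389


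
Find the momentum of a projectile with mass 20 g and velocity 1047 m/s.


p = m*v = 0.02*1047 = 20.94 kg·m/s

20.94 kg·m/s


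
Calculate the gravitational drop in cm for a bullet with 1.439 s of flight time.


drop = 0.5*g*t^2 = 0.5*9.81*1.439^2 = 10.1569 m ≈ 1016 cm

1016 cm


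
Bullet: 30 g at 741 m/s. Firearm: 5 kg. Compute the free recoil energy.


v_r = m_p*v_p/m_gun = 0.03*741/5 = 4.446 m/s, E_r = 0.5*m_gun*v_r^2 = 0.5*5*4.446^2 = 49.42 J

49.42 J


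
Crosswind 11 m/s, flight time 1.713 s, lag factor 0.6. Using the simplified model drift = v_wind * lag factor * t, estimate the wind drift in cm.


drift = v_wind * lag * t = 11 * 0.6 * 1.713 = 11.3058 m ≈ 1131 cm

1131 cm


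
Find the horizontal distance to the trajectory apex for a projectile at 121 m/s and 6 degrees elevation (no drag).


R = v0^2*sin(2*theta)/g = 121^2*sin(2*6°)/9.81 = 310.299 m
apex_dist = R/2 = 310.299/2 = 155.1 m

155.1 m


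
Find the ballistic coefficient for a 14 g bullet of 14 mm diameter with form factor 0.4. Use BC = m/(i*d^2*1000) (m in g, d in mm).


BC = m/(i*d^2*1000) = 14/(0.4 * 14^2 * 1000) = 0.0001786

0.0001786


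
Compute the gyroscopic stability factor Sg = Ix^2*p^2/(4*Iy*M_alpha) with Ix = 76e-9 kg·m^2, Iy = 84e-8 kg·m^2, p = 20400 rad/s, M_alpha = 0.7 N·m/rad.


Sg = Ix^2 * p^2 / (4 * Iy * M_alpha) = (76e-9)^2 * 20400^2 / (4 * 84e-8 * 0.7) = 1.022

1.022


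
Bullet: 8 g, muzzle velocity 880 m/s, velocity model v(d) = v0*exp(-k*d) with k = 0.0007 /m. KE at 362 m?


v = v0*exp(-k*d) = 880*exp(-0.0007*362) = 683.018 m/s
E = 0.5*m*v^2 = 0.5*0.008*683.018^2 = 1866 J

1866 J


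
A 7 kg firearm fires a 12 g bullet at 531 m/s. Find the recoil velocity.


v_recoil = m_p * v_p / m_gun = 0.012 * 531 / 7 = 0.9103 m/s

0.9103 m/s


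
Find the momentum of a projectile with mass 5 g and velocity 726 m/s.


p = m*v = 0.005*726 = 3.63 kg·m/s

3.63 kg·m/s


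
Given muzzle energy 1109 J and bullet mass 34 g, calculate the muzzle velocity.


v = sqrt(2*E/m) = sqrt(2*1109/0.034) = 255.4 m/s

255.4 m/s


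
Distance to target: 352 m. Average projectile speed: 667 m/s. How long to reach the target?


t = d/v = 352/667 = 0.5277 s

0.5277 s


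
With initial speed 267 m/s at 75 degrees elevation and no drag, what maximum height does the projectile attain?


H = (v0*sin(theta))^2 / (2g) = (267*sin(75°))^2 / (2*9.81) = 3390 m

3390 m


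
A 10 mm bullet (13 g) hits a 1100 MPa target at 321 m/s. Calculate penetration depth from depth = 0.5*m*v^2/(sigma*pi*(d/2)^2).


A = pi*(d/2)^2 = pi*(10/2)^2 = 78.5398 mm^2
E = 0.5*m*v^2 = 0.5*0.013*321^2 = 669.766 J
depth = E/(sigma*A) = 669.766 J / (1100 MPa * 78.5398 mm^2) = 669.766/(1100 * 78.5398) m = 0.00775248 m ≈ 7.752 mm

7.752 mm


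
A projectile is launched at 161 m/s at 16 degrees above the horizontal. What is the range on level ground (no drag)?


R = v0^2 * sin(2*theta) / g = 161^2 * sin(2*16°) / 9.81 = 1400 m

1400 m


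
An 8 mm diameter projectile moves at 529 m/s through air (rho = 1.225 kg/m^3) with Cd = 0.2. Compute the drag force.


A = pi*(d/2)^2 = pi*(8/2000)^2 = 5.02655e-05 m^2
Fd = 0.5*Cd*rho*A*v^2 = 0.5*0.2*1.225*5.02655e-05*529^2 = 1.723 N

1.723 N


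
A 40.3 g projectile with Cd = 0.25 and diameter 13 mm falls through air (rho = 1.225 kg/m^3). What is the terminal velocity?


A = pi*(d/2)^2 = pi*(13/2000)^2 = 1.32732e-04 m^2
vt = sqrt(2mg/(Cd*rho*A)) = sqrt(2*0.0403*9.81/(0.25 * 1.225 * 1.32732e-04)) = 139.5 m/s

139.5 m/s


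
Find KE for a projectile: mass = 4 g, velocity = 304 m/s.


E = 0.5*m*v^2 = 0.5*0.004*304^2 = 184.8 J

184.8 J


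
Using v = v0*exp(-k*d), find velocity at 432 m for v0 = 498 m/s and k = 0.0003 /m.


v = v0*exp(-k*d) = 498*exp(-0.0003*432) = 437.5 m/s

437.5 m/s


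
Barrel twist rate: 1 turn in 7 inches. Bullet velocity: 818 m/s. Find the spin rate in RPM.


twist_m = 7*0.0254 = 0.1778 m
spin = v/twist = 818/0.1778 = 4600.675 rev/s
RPM = spin*60 = 4600.675*60 ≈ 276040 RPM

276040 RPM


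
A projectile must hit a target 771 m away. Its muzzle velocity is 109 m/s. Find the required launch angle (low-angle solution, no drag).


sin(2*theta) = R*g/v0^2 = 771*9.81/109^2 = 0.636606, theta = arcsin(0.636606)/2 = 19.77°

19.77 degrees


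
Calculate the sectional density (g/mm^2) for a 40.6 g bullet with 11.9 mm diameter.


SD = m/d^2 = 40.6/11.9^2 = 0.2867 g/mm^2

0.2867 g/mm^2


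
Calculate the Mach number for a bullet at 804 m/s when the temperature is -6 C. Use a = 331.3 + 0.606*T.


a = 331.3 + 0.606*(-6) = 327.664 m/s
M = v/a = 804/327.664 = 2.454

2.454


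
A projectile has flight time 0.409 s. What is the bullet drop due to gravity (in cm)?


drop = 0.5*g*t^2 = 0.5*9.81*0.409^2 = 0.820513 m ≈ 82.05 cm

82.05 cm


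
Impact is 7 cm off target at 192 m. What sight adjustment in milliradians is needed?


1 mrad subtends 1 cm per 10 m of range, so adj = error_cm / (dist_m / 10) = 7 / (192/10) = 0.3646 mrad

0.3646 mrad


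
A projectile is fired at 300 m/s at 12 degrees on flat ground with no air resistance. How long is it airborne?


T = 2*v0*sin(theta)/g = 2*300*sin(12°)/9.81 = 12.72 s

12.72 s


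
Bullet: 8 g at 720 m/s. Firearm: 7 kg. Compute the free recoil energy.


v_r = m_p*v_p/m_gun = 0.008*720/7 = 0.822857 m/s, E_r = 0.5*m_gun*v_r^2 = 0.5*7*0.822857^2 = 2.37 J

2.37 J


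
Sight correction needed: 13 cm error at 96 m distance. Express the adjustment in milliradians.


1 mrad subtends 1 cm per 10 m of range, so adj = error_cm / (dist_m / 10) = 13 / (96/10) = 1.354 mrad

1.354 mrad


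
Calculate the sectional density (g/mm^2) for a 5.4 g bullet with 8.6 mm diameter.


SD = m/d^2 = 5.4/8.6^2 = 0.07301 g/mm^2

0.07301 g/mm^2


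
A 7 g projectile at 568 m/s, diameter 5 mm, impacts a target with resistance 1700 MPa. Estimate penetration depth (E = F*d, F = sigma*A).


A = pi*(d/2)^2 = pi*(5/2)^2 = 19.635 mm^2
E = 0.5*m*v^2 = 0.5*0.007*568^2 = 1129.18 J
depth = E/(sigma*A) = 1129.18 J / (1700 MPa * 19.635 mm^2) = 1129.18/(1700 * 19.635) m = 0.0338287 m ≈ 33.83 mm

33.83 mm


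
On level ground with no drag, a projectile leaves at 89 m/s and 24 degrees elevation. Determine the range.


R = v0^2 * sin(2*theta) / g = 89^2 * sin(2*24°) / 9.81 = 600 m

600 m


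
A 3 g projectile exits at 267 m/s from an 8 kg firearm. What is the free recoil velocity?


v_recoil = m_p * v_p / m_gun = 0.003 * 267 / 8 = 0.1001 m/s

0.1001 m/s


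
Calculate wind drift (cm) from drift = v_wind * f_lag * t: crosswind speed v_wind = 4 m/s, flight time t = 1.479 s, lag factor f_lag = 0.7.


drift = v_wind * lag * t = 4 * 0.7 * 1.479 = 4.1412 m ≈ 414.1 cm

414.1 cm


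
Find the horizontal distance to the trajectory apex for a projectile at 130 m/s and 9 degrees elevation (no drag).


R = v0^2*sin(2*theta)/g = 130^2*sin(2*9°)/9.81 = 532.353 m
apex_dist = R/2 = 532.353/2 = 266.2 m

266.2 m


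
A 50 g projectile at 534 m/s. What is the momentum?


p = m*v = 0.05*534 = 26.7 kg·m/s

26.7 kg·m/s


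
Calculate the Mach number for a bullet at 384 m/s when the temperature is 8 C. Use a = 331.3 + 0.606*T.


a = 331.3 + 0.606*(8) = 336.148 m/s
M = v/a = 384/336.148 = 1.142

1.142


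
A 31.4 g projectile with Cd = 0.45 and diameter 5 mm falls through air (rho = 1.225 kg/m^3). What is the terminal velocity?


A = pi*(d/2)^2 = pi*(5/2000)^2 = 1.96350e-05 m^2
vt = sqrt(2mg/(Cd*rho*A)) = sqrt(2*0.0314*9.81/(0.45 * 1.225 * 1.96350e-05)) = 238.6 m/s

238.6 m/s


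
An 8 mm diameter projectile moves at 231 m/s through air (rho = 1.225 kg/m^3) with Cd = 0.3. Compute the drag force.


A = pi*(d/2)^2 = pi*(8/2000)^2 = 5.02655e-05 m^2
Fd = 0.5*Cd*rho*A*v^2 = 0.5*0.3*1.225*5.02655e-05*231^2 = 0.4929 N

0.4929 N


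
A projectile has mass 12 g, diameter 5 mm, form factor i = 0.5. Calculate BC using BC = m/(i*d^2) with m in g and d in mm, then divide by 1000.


BC = m/(i*d^2*1000) = 12/(0.5 * 5^2 * 1000) = 0.00096

0.00096


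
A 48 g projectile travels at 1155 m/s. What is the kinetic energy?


E = 0.5*m*v^2 = 0.5*0.048*1155^2 = 32017 J

32017 J


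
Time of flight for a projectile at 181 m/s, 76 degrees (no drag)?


T = 2*v0*sin(theta)/g = 2*181*sin(76°)/9.81 = 35.81 s

35.81 s


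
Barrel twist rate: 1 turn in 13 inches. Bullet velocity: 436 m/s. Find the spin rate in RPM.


twist_m = 13*0.0254 = 0.3302 m
spin = v/twist = 436/0.3302 = 1320.412 rev/s
RPM = spin*60 = 1320.412*60 ≈ 79225 RPM

79225 RPM


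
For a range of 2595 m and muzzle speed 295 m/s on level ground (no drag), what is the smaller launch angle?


sin(2*theta) = R*g/v0^2 = 2595*9.81/295^2 = 0.292525, theta = arcsin(0.292525)/2 = 8.505°

8.505 degrees


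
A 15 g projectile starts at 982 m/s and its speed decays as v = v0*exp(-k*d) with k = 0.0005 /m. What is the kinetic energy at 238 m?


v = v0*exp(-k*d) = 982*exp(-0.0005*238) = 871.827 m/s
E = 0.5*m*v^2 = 0.5*0.015*871.827^2 = 5701 J

5701 J


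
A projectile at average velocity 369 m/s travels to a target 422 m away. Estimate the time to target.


t = d/v = 422/369 = 1.144 s

1.144 s


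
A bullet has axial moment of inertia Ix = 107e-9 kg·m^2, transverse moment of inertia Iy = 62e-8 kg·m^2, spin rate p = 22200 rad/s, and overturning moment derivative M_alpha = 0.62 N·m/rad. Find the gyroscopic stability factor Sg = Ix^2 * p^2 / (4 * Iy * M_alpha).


Sg = Ix^2 * p^2 / (4 * Iy * M_alpha) = (107e-9)^2 * 22200^2 / (4 * 62e-8 * 0.62) = 3.67

3.67


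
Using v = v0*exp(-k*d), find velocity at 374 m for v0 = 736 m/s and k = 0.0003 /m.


v = v0*exp(-k*d) = 736*exp(-0.0003*374) = 657.9 m/s

657.9 m/s


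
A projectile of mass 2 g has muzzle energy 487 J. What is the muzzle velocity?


v = sqrt(2*E/m) = sqrt(2*487/0.002) = 697.9 m/s

697.9 m/s


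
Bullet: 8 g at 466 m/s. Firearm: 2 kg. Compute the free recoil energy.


v_r = m_p*v_p/m_gun = 0.008*466/2 = 1.864 m/s, E_r = 0.5*m_gun*v_r^2 = 0.5*2*1.864^2 = 3.474 J

3.474 J


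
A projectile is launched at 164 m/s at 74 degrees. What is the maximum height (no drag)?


H = (v0*sin(theta))^2 / (2g) = (164*sin(74°))^2 / (2*9.81) = 1267 m

1267 m


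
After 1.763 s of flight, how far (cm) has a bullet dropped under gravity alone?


drop = 0.5*g*t^2 = 0.5*9.81*1.763^2 = 15.2456 m ≈ 1525 cm

1525 cm


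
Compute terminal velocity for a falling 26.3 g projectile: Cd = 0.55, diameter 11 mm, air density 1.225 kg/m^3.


A = pi*(d/2)^2 = pi*(11/2000)^2 = 9.50332e-05 m^2
vt = sqrt(2mg/(Cd*rho*A)) = sqrt(2*0.0263*9.81/(0.55 * 1.225 * 9.50332e-05)) = 89.77 m/s

89.77 m/s


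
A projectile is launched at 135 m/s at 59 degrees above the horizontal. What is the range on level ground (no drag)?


R = v0^2 * sin(2*theta) / g = 135^2 * sin(2*59°) / 9.81 = 1640 m

1640 m


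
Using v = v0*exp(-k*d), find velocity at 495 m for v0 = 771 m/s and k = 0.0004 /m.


v = v0*exp(-k*d) = 771*exp(-0.0004*495) = 632.5 m/s

632.5 m/s


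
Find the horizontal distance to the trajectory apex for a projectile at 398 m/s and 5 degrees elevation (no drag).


R = v0^2*sin(2*theta)/g = 398^2*sin(2*5°)/9.81 = 2803.93 m
apex_dist = R/2 = 2803.93/2 = 1402 m

1402 m


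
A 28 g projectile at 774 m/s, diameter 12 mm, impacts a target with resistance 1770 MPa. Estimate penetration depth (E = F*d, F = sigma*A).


A = pi*(d/2)^2 = pi*(12/2)^2 = 113.097 mm^2
E = 0.5*m*v^2 = 0.5*0.028*774^2 = 8387.06 J
depth = E/(sigma*A) = 8387.06 J / (1770 MPa * 113.097 mm^2) = 8387.06/(1770 * 113.097) m = 0.0418971 m ≈ 41.9 mm

41.9 mm


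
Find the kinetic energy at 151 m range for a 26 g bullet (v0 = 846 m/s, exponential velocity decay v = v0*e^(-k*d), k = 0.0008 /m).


v = v0*exp(-k*d) = 846*exp(-0.0008*151) = 749.735 m/s
E = 0.5*m*v^2 = 0.5*0.026*749.735^2 = 7307 J

7307 J


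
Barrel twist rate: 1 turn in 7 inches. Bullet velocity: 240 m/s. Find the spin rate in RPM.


twist_m = 7*0.0254 = 0.1778 m
spin = v/twist = 240/0.1778 = 1349.831 rev/s
RPM = spin*60 = 1349.831*60 ≈ 80990 RPM

80990 RPM


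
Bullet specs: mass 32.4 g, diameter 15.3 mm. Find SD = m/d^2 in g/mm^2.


SD = m/d^2 = 32.4/15.3^2 = 0.1384 g/mm^2

0.1384 g/mm^2


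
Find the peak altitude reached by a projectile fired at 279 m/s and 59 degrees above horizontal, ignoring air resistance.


H = (v0*sin(theta))^2 / (2g) = (279*sin(59°))^2 / (2*9.81) = 2915 m

2915 m


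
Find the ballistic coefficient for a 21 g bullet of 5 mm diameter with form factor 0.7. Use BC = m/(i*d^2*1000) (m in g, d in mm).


BC = m/(i*d^2*1000) = 21/(0.7 * 5^2 * 1000) = 0.0012

0.0012


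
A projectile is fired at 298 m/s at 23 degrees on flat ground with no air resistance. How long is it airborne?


T = 2*v0*sin(theta)/g = 2*298*sin(23°)/9.81 = 23.74 s

23.74 s


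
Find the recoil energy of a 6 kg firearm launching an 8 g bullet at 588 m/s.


v_r = m_p*v_p/m_gun = 0.008*588/6 = 0.784 m/s, E_r = 0.5*m_gun*v_r^2 = 0.5*6*0.784^2 = 1.844 J

1.844 J


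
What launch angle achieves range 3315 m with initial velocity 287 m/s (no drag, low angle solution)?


sin(2*theta) = R*g/v0^2 = 3315*9.81/287^2 = 0.394811, theta = arcsin(0.394811)/2 = 11.63°

11.63 degrees


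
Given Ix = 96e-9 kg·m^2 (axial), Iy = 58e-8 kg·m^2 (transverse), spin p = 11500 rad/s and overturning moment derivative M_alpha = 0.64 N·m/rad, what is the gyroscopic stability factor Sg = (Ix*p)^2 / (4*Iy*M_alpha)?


Sg = Ix^2 * p^2 / (4 * Iy * M_alpha) = (96e-9)^2 * 11500^2 / (4 * 58e-8 * 0.64) = 0.8209

0.8209


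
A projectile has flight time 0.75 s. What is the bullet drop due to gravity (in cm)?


drop = 0.5*g*t^2 = 0.5*9.81*0.75^2 = 2.75906 m ≈ 275.9 cm

275.9 cm


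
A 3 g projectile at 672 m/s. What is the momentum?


p = m*v = 0.003*672 = 2.016 kg·m/s

2.016 kg·m/s


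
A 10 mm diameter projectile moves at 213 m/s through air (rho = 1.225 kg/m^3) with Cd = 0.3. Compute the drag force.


A = pi*(d/2)^2 = pi*(10/2000)^2 = 7.85398e-05 m^2
Fd = 0.5*Cd*rho*A*v^2 = 0.5*0.3*1.225*7.85398e-05*213^2 = 0.6548 N

0.6548 N


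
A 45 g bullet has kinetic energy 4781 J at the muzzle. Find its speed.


v = sqrt(2*E/m) = sqrt(2*4781/0.045) = 461 m/s

461 m/s


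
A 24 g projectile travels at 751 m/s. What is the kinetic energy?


E = 0.5*m*v^2 = 0.5*0.024*751^2 = 6768 J

6768 J


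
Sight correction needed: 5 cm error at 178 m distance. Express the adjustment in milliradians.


1 mrad subtends 1 cm per 10 m of range, so adj = error_cm / (dist_m / 10) = 5 / (178/10) = 0.2809 mrad

0.2809 mrad


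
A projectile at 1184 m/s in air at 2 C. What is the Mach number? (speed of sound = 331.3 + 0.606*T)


a = 331.3 + 0.606*(2) = 332.512 m/s
M = v/a = 1184/332.512 = 3.561

3.561


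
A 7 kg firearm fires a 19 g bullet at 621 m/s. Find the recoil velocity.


v_recoil = m_p * v_p / m_gun = 0.019 * 621 / 7 = 1.686 m/s

1.686 m/s
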